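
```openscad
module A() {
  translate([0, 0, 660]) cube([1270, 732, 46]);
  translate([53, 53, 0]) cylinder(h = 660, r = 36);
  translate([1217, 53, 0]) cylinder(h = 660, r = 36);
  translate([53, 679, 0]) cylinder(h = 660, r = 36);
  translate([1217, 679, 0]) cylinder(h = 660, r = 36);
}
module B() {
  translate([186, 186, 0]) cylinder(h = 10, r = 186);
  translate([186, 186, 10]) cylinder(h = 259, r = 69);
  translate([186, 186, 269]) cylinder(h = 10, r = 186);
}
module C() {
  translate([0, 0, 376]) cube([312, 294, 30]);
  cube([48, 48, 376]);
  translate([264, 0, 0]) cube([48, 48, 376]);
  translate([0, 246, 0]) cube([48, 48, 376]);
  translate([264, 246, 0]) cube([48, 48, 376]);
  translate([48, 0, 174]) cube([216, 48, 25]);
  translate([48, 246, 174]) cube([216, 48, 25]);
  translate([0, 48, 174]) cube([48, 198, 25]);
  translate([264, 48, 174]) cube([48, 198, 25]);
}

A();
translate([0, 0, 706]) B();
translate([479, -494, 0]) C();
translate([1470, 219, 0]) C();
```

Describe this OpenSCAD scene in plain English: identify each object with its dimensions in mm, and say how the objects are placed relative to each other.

A is a table: top 1270 mm (x) × 732 mm (y), 46 mm thick, upper face at z = 706 mm, on four round legs of 72 mm diameter, each leg's bounding box inset 17 mm from the nearest pair of top edges, running from z = 0 to the bottom of the top.

B is a spool: two coaxial disc flanges of radius 186 mm and thickness 10 mm, joined by a core cylinder of radius 69 mm and height 259 mm. The lower flange rests on z = 0 and the three cylinders share a vertical axis.

C is a four-legged stool. The seat is 312×294 mm, 30 mm thick, top at z = 406 mm. It stands on four square legs, each 48×48 mm in cross-section, from z = 0 to the seat underside, each flush with a corner of the seat. Four stretchers, 48 mm wide and 25 mm tall, connect adjacent legs with their undersides at z = 174 mm, each running between the inner faces of the legs it joins and aligned with the legs' outer faces on the other axis.

The spool is on top of the table. Two stools sit around the table at the −y, +x sides.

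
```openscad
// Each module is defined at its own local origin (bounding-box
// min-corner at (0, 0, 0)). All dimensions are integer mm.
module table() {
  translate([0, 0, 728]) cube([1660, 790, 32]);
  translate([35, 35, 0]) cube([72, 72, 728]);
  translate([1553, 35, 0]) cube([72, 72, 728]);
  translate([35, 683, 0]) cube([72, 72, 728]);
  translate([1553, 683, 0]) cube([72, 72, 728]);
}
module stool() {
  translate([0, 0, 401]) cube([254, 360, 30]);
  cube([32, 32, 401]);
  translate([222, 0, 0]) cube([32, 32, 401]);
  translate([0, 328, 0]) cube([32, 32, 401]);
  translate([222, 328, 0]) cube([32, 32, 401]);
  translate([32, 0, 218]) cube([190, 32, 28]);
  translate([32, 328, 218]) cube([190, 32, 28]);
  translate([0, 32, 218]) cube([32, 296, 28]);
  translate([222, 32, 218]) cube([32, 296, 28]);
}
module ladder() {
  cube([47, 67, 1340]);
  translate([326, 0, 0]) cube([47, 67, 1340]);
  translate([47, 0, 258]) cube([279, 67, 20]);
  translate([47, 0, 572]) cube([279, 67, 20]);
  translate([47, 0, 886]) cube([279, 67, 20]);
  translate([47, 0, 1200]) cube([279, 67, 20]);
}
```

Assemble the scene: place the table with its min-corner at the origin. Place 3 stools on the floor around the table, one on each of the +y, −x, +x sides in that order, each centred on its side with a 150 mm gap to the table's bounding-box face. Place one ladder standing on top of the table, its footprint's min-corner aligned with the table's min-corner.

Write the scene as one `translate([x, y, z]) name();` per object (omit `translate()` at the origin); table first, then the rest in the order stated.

table();
translate([703, 940, 0]) stool();
translate([-404, 215, 0]) stool();
translate([1810, 215, 0]) stool();
translate([0, 0, 760]) ladder();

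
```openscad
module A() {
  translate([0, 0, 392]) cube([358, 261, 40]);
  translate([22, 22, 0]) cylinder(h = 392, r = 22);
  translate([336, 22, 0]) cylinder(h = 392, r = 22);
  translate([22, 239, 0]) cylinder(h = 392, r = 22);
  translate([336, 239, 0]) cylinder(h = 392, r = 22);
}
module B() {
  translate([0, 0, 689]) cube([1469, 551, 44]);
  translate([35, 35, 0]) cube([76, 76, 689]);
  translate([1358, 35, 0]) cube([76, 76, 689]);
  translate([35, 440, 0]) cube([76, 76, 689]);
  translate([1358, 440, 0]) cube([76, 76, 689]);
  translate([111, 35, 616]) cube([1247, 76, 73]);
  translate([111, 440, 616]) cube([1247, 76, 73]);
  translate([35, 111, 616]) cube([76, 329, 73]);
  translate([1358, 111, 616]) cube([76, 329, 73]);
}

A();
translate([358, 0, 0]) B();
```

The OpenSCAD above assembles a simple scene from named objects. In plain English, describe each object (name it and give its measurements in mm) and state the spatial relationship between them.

A is a four-legged stool. The seat is 358×261 mm, 40 mm thick, top at z = 432 mm. It stands on four round legs, each 44 mm in diameter, from z = 0 to the seat underside, each leg's axis is inset half a diameter from the nearest pair of seat edges (so the leg's bounding box is flush with the corner).

B is a rectangular dining table. The top is 1469×551×44 mm with its upper surface at z = 733 mm. It stands on four 76×76 mm square legs, each inset 35 mm from the nearest pair of top edges, running from the floor to the underside of the top. Four apron rails, 76 mm thick and 73 mm tall, run between adjacent legs with their top edges flush with the underside of the top and their outer faces flush with the legs' outer faces.

The table is against the stool's +x side, with their −y faces flush.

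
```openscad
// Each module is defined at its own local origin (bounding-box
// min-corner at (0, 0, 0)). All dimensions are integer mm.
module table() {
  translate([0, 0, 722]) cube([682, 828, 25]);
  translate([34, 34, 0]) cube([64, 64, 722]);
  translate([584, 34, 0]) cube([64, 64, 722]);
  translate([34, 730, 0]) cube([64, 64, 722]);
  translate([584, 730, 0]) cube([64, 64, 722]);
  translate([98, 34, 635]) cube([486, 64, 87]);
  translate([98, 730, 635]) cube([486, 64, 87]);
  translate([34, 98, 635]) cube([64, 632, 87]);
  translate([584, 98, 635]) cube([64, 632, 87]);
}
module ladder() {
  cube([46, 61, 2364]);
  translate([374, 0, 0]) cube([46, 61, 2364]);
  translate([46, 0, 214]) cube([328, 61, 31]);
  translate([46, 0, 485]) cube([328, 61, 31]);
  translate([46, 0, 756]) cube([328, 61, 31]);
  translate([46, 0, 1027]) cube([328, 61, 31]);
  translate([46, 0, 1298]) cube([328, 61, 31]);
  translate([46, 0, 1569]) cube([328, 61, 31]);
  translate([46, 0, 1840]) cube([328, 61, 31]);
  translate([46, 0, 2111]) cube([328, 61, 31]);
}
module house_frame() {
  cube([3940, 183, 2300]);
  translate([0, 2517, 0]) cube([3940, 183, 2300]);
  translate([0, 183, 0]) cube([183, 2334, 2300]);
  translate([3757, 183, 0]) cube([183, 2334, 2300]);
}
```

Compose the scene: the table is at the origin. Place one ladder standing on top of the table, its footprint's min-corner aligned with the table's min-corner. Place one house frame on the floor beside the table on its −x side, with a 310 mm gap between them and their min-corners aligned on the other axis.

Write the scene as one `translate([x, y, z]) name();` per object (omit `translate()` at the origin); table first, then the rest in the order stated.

table();
translate([0, 0, 747]) ladder();
translate([-4250, 0, 0]) house_frame();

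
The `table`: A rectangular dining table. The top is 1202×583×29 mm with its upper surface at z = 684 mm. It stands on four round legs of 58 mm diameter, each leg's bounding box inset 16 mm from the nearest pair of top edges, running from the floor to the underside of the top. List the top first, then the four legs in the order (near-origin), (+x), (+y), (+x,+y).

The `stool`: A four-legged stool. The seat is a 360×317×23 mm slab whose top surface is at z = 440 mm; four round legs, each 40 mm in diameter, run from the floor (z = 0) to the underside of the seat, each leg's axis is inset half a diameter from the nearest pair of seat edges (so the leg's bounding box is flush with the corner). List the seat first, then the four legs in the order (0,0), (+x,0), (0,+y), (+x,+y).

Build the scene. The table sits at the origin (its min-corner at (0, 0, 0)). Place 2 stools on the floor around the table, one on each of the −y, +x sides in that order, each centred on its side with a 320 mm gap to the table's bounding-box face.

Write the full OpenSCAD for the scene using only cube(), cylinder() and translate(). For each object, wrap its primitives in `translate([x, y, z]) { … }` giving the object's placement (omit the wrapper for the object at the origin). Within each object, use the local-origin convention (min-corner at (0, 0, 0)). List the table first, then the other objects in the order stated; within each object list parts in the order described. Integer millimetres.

translate([0, 0, 655]) cube([1202, 583, 29]);
translate([45, 45, 0]) cylinder(h = 655, r = 29);
translate([1157, 45, 0]) cylinder(h = 655, r = 29);
translate([45, 538, 0]) cylinder(h = 655, r = 29);
translate([1157, 538, 0]) cylinder(h = 655, r = 29);
translate([421, -637, 0]) {
  translate([0, 0, 417]) cube([360, 317, 23]);
  translate([20, 20, 0]) cylinder(h = 417, r = 20);
  translate([340, 20, 0]) cylinder(h = 417, r = 20);
  translate([20, 297, 0]) cylinder(h = 417, r = 20);
  translate([340, 297, 0]) cylinder(h = 417, r = 20);
}
translate([1522, 133, 0]) {
  translate([0, 0, 417]) cube([360, 317, 23]);
  translate([20, 20, 0]) cylinder(h = 417, r = 20);
  translate([340, 20, 0]) cylinder(h = 417, r = 20);
  translate([20, 297, 0]) cylinder(h = 417, r = 20);
  translate([340, 297, 0]) cylinder(h = 417, r = 20);
}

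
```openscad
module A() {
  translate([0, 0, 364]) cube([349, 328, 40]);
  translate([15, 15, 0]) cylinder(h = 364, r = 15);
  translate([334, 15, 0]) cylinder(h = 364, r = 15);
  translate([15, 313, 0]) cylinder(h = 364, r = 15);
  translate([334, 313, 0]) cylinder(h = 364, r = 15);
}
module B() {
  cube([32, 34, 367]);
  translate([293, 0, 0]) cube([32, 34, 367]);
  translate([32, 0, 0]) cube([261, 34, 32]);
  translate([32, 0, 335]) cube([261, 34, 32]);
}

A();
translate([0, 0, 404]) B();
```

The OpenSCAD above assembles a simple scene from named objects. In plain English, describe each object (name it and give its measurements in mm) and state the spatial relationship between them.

A is a four-legged stool. The seat is 349×328 mm, 40 mm thick, top at z = 404 mm. It stands on four round legs, each 30 mm in diameter, from z = 0 to the seat underside, each leg's axis is inset half a diameter from the nearest pair of seat edges (so the leg's bounding box is flush with the corner).

B is a rectangular picture frame lying in the x–z plane (depth along y). The opening is 261 mm wide (x) by 303 mm tall (z), surrounded by a border 32 mm wide on all four sides. The frame is 34 mm deep and is made of two full-height vertical stiles with two horizontal rails fitted between them.

The picture frame is on top of the stool.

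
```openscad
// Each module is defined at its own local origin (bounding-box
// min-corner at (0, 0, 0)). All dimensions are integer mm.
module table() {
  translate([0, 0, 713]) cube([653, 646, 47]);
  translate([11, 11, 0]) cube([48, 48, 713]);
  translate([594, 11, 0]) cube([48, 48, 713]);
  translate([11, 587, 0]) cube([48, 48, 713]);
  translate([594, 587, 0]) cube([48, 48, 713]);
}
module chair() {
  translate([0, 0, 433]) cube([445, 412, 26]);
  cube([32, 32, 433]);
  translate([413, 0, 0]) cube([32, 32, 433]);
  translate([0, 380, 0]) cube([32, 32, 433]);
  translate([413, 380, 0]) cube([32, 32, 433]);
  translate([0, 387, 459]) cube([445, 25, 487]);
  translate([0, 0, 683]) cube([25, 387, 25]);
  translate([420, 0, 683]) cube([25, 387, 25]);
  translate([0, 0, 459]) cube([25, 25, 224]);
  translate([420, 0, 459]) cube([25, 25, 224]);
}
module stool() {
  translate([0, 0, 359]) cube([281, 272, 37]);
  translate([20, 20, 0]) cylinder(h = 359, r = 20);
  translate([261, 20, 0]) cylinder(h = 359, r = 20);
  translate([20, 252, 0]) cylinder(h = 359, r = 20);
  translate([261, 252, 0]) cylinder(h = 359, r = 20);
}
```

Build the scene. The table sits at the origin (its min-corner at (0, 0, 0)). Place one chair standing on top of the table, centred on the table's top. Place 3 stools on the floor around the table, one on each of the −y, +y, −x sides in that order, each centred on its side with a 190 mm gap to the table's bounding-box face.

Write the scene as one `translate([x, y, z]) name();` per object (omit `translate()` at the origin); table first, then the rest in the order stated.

table();
translate([104, 117, 760]) chair();
translate([186, -462, 0]) stool();
translate([186, 836, 0]) stool();
translate([-471, 187, 0]) stool();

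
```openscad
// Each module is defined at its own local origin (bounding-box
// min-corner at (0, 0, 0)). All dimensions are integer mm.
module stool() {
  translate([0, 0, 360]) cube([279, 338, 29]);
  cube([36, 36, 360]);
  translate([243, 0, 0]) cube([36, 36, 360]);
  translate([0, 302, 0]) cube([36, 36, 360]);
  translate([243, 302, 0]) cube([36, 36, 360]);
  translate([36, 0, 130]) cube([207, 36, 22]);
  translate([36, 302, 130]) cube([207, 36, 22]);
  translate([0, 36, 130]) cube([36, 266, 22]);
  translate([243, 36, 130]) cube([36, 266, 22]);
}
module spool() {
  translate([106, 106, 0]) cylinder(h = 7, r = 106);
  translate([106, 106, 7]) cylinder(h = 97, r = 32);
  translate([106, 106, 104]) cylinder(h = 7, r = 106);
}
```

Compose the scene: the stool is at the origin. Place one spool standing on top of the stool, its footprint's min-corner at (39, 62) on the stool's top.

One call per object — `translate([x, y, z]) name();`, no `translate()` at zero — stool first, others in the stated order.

stool();
translate([39, 62, 389]) spool();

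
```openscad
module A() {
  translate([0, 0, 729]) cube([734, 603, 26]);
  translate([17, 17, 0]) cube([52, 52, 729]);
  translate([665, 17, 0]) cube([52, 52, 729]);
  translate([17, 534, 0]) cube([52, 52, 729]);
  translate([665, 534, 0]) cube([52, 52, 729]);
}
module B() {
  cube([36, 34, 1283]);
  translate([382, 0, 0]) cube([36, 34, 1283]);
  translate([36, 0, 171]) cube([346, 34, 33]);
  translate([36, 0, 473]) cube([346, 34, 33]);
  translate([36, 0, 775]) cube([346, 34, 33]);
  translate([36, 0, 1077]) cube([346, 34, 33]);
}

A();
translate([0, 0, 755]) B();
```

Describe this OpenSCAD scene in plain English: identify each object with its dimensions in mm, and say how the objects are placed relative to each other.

A is a rectangular dining table. The top is 734×603×26 mm with its upper surface at z = 755 mm. It stands on four 52×52 mm square legs, each inset 17 mm from the nearest pair of top edges, running from the floor to the underside of the top.

B is a straight ladder. Two 36×34 mm vertical rails, 1283 mm tall, stand 418 mm apart (outside-to-outside) with their front faces coplanar on the −y side. 4 rungs, each 34 mm deep and 33 mm tall, span between the inner faces of the rails, front faces flush with the rails. The lowest rung's underside is at z = 171 mm and rungs are spaced 302 mm apart (underside to underside).

The ladder is on top of the table.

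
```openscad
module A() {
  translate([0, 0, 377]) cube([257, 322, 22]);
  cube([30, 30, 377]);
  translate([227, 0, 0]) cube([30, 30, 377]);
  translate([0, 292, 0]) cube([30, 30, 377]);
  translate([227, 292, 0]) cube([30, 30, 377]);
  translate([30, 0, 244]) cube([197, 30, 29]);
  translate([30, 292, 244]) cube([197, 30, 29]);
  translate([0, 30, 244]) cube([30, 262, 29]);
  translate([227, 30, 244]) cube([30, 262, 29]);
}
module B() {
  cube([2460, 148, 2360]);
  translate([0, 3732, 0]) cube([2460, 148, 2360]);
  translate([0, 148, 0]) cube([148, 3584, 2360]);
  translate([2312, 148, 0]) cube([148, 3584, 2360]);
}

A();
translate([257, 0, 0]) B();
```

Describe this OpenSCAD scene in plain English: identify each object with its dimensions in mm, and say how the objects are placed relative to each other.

A is a four-legged stool. The seat is a 257×322×22 mm slab whose top surface is at z = 399 mm; four square legs, each 30×30 mm in cross-section, run from the floor (z = 0) to the underside of the seat, each flush with a corner of the seat. Four stretchers, 30 mm wide and 29 mm tall, connect adjacent legs with their undersides at z = 244 mm, each running between the inner faces of the legs it joins and aligned with the legs' outer faces on the other axis.

B is a box-shaped house frame (walls only): outside footprint 2460×3880 mm, wall height 2360 mm, wall thickness 148 mm. The two y-facing walls run the full x-width; the two x-facing walls fit between the inner faces of the y-facing walls.

The house frame is against the stool's +x side, with their −y faces flush.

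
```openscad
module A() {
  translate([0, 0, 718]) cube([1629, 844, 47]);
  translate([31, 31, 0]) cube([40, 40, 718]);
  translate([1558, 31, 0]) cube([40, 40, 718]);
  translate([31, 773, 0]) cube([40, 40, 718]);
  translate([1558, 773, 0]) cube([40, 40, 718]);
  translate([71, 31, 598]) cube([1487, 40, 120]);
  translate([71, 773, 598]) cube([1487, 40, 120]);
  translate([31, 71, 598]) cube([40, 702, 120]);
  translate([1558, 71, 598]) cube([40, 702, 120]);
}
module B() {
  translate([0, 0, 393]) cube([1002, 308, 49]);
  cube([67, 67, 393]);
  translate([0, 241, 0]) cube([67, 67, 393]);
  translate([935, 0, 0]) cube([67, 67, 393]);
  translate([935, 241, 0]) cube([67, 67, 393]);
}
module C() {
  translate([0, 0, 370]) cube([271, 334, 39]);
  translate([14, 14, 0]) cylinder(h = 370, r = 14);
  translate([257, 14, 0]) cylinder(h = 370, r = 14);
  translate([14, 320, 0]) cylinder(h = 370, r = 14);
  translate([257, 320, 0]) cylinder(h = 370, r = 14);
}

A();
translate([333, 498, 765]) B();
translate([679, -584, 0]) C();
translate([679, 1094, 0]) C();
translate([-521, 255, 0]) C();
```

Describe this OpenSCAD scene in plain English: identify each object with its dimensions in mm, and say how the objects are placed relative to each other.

A is a table with a 1629×844 mm rectangular top, 47 mm thick, top surface at z = 765 mm, supported by four 40×40 mm square legs, each inset 31 mm from the nearest pair of top edges, running from the floor. Four apron rails, 40 mm thick and 120 mm tall, run between adjacent legs with their top edges flush with the underside of the top and their outer faces flush with the legs' outer faces.

B is a long wooden bench with a 1002 mm (x) × 308 mm (y) seat, 49 mm thick, its top surface 442 mm above the floor. Four 67 mm square legs at the seat corners, flush with the edges, run from z = 0 to the seat underside.

C is a four-legged stool. The seat is 271×334 mm, 39 mm thick, top at z = 409 mm. It stands on four round legs, each 28 mm in diameter, from z = 0 to the seat underside, each leg's axis is inset half a diameter from the nearest pair of seat edges (so the leg's bounding box is flush with the corner).

The bench is on top of the table. Three stools sit around the table at the −y, +y, −x sides.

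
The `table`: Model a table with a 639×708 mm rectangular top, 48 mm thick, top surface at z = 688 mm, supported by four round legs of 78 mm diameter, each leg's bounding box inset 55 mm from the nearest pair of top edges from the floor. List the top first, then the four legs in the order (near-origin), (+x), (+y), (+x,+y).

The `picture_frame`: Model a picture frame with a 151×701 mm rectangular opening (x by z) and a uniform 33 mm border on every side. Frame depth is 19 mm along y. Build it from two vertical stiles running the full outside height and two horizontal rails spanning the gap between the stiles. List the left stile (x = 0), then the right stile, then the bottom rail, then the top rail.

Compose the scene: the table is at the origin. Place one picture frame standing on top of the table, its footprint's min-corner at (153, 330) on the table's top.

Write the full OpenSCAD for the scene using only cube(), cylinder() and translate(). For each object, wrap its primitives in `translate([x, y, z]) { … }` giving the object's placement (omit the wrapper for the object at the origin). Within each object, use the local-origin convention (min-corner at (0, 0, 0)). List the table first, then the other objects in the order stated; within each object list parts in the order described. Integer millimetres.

translate([0, 0, 640]) cube([639, 708, 48]);
translate([94, 94, 0]) cylinder(h = 640, r = 39);
translate([545, 94, 0]) cylinder(h = 640, r = 39);
translate([94, 614, 0]) cylinder(h = 640, r = 39);
translate([545, 614, 0]) cylinder(h = 640, r = 39);
translate([153, 330, 688]) {
  cube([33, 19, 767]);
  translate([184, 0, 0]) cube([33, 19, 767]);
  translate([33, 0, 0]) cube([151, 19, 33]);
  translate([33, 0, 734]) cube([151, 19, 33]);
}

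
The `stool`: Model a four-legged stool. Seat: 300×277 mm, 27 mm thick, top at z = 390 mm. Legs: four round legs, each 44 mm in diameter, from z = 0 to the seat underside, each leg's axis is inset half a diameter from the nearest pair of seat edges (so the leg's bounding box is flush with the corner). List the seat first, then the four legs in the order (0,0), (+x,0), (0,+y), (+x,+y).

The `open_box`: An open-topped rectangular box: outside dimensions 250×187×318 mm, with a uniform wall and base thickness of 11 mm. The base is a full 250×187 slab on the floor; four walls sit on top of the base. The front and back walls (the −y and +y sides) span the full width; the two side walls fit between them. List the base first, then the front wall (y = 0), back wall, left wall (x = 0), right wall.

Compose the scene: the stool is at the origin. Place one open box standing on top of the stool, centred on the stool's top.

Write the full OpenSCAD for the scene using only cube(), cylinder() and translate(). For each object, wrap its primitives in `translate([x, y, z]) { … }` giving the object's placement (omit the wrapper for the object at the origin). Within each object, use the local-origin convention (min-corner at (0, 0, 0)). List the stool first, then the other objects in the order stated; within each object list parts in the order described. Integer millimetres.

translate([0, 0, 363]) cube([300, 277, 27]);
translate([22, 22, 0]) cylinder(h = 363, r = 22);
translate([278, 22, 0]) cylinder(h = 363, r = 22);
translate([22, 255, 0]) cylinder(h = 363, r = 22);
translate([278, 255, 0]) cylinder(h = 363, r = 22);
translate([25, 45, 390]) {
  cube([250, 187, 11]);
  translate([0, 0, 11]) cube([250, 11, 307]);
  translate([0, 176, 11]) cube([250, 11, 307]);
  translate([0, 11, 11]) cube([11, 165, 307]);
  translate([239, 11, 11]) cube([11, 165, 307]);
}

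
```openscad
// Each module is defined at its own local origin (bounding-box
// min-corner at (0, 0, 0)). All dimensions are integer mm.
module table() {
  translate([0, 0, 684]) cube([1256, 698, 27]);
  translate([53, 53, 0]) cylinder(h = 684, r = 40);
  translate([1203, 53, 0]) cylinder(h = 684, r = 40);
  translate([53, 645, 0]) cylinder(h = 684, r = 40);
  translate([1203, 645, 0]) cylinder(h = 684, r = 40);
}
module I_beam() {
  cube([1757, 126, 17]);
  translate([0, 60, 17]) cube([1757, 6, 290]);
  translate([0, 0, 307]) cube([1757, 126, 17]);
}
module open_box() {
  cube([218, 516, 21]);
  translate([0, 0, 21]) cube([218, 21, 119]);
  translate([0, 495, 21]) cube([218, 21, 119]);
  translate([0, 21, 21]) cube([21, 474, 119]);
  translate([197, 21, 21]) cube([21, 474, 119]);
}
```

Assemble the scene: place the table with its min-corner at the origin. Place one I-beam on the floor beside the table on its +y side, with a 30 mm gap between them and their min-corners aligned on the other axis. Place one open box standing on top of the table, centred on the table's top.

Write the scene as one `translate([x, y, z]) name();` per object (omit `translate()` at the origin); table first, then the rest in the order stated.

table();
translate([0, 728, 0]) I_beam();
translate([519, 91, 711]) open_box();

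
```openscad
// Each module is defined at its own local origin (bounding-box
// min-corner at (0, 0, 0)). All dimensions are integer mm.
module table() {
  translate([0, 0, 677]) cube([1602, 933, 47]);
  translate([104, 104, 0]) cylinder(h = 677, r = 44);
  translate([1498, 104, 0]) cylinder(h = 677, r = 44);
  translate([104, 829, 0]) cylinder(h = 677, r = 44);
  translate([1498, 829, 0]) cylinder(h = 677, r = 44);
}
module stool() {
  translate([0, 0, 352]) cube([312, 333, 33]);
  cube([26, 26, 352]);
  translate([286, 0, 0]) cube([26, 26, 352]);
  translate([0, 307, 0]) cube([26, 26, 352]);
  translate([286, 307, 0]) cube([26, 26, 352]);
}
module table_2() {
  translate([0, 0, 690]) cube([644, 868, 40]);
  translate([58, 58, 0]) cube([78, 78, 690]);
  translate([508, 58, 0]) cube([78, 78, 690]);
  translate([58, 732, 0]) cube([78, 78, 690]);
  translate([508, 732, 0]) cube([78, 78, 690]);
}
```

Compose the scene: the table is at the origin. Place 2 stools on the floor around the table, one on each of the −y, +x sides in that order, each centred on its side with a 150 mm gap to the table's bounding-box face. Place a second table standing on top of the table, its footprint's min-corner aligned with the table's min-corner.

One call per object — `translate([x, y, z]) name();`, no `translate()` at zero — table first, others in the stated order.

table();
translate([645, -483, 0]) stool();
translate([1752, 300, 0]) stool();
translate([0, 0, 724]) table_2();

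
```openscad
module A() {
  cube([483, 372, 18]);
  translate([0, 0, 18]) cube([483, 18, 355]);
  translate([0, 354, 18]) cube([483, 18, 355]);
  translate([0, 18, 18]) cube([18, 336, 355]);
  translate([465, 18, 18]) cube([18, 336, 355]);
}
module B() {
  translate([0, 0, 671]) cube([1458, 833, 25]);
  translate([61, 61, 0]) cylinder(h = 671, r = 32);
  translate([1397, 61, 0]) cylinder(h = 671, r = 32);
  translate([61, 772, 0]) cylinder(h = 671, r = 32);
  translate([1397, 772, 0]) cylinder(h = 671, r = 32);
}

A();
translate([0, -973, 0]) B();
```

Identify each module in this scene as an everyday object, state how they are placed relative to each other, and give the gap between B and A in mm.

A is an open box. B is a table. The table is on the floor beside the open box on its −y side. The gap between the table and the open box is 140 mm.

The table's nearest face is 140 mm from the open box's −y face.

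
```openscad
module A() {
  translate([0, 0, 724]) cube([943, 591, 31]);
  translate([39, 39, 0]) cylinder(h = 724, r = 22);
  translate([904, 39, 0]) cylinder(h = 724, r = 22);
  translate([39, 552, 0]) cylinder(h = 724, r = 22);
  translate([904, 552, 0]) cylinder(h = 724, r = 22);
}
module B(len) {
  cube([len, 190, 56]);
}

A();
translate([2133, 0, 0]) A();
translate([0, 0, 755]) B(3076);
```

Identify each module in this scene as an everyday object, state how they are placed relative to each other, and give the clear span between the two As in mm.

Second table starts at x = 2133; first ends at x = 943; clear span = 2133 − 943 = 1190 mm.

A is a table. B is a beam. A beam spans the tops of two tables. The clear span between the two tables is 1190 mm.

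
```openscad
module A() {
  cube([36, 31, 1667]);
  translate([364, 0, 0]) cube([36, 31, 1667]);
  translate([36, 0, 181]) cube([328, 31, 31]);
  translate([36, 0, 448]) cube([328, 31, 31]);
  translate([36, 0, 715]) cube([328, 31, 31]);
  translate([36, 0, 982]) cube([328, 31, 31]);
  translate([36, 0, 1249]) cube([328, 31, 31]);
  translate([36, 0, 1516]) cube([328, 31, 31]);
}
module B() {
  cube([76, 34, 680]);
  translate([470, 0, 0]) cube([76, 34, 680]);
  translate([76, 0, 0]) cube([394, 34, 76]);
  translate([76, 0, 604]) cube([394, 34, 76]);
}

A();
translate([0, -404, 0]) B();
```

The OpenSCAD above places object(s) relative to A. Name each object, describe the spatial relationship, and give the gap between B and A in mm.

A is a ladder. B is a picture frame. The picture frame is on the floor beside the ladder on its −y side. The gap between the picture frame and the ladder is 370 mm.

The picture frame's nearest face is 370 mm from the ladder's −y face.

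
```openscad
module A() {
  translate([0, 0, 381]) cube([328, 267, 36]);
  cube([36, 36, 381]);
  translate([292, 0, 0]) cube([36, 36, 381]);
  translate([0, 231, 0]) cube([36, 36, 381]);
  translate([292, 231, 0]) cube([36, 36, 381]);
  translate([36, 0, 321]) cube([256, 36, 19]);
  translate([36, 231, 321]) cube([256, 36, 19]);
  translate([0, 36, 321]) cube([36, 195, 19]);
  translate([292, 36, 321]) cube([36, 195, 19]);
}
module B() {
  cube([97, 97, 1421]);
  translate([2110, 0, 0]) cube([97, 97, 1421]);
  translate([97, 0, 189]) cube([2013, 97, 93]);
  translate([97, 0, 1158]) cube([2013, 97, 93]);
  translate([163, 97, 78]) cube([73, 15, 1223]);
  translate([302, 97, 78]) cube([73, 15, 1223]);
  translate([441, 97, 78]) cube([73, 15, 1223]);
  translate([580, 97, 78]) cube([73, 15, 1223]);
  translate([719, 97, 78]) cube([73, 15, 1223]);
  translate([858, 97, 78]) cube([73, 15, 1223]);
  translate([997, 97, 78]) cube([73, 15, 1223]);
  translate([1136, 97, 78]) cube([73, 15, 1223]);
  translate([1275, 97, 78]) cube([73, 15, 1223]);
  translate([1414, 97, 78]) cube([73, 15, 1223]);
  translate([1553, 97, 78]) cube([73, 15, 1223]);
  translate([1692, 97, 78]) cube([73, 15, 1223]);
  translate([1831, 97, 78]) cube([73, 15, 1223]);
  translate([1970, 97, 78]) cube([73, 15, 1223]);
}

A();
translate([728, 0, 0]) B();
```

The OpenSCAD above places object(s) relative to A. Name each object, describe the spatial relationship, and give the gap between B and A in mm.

A is a stool. B is a fence section. The fence section is on the floor beside the stool on its +x side. The gap between the fence section and the stool is 400 mm.

The fence section's nearest face is 400 mm from the stool's +x face.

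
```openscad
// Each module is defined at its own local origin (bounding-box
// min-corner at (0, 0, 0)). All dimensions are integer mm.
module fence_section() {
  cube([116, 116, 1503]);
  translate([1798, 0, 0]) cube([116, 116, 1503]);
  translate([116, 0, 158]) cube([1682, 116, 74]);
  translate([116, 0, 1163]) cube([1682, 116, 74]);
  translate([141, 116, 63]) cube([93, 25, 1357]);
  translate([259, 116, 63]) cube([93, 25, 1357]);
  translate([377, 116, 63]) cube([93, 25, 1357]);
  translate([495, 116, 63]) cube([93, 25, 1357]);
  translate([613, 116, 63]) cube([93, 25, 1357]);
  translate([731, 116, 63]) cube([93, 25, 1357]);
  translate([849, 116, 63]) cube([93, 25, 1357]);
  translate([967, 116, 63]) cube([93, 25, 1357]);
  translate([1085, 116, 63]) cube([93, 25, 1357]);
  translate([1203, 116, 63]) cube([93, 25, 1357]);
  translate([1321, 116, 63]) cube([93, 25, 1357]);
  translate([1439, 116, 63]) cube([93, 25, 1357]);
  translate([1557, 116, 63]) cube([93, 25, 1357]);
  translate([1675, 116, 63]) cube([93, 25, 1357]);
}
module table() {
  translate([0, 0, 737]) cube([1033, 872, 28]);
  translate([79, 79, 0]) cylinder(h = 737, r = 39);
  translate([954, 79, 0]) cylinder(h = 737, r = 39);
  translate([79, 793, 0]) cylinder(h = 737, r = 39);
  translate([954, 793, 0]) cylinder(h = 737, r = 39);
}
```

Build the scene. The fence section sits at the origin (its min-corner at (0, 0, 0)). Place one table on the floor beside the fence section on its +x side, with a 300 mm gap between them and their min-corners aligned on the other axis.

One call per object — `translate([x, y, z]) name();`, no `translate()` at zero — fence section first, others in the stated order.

fence_section();
translate([2214, 0, 0]) table();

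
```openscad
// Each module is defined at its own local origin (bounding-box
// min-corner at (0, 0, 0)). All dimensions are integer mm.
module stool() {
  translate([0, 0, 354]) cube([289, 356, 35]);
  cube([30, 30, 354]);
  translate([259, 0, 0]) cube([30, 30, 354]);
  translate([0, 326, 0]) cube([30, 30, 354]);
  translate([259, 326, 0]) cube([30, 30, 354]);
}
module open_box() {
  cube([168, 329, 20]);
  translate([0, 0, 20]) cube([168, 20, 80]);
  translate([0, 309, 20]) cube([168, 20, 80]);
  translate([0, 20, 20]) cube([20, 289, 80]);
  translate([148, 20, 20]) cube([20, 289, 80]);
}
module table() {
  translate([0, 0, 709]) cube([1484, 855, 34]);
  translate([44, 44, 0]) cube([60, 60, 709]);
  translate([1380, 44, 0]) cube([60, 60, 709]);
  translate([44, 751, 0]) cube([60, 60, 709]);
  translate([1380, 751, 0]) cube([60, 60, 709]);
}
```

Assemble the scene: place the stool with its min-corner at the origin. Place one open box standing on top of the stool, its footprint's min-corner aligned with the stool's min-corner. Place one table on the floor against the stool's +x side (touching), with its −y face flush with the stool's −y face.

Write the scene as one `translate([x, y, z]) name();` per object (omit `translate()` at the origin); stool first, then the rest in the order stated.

stool();
translate([0, 0, 389]) open_box();
translate([289, 0, 0]) table();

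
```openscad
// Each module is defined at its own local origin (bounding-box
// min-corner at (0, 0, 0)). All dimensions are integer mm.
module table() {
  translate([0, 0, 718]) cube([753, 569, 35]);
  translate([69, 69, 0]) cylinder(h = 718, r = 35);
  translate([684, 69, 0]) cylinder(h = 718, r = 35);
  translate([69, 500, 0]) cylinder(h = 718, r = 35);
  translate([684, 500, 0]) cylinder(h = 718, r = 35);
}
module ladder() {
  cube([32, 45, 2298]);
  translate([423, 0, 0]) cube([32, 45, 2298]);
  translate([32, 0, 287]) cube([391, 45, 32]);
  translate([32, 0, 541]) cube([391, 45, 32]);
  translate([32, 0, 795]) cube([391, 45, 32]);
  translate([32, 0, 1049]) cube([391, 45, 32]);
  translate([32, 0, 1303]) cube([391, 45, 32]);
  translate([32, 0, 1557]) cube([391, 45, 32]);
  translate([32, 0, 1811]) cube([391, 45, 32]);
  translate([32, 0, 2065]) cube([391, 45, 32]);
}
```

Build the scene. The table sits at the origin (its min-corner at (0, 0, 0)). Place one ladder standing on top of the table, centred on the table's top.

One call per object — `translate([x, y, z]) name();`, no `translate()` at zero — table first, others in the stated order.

table();
translate([149, 262, 753]) ladder();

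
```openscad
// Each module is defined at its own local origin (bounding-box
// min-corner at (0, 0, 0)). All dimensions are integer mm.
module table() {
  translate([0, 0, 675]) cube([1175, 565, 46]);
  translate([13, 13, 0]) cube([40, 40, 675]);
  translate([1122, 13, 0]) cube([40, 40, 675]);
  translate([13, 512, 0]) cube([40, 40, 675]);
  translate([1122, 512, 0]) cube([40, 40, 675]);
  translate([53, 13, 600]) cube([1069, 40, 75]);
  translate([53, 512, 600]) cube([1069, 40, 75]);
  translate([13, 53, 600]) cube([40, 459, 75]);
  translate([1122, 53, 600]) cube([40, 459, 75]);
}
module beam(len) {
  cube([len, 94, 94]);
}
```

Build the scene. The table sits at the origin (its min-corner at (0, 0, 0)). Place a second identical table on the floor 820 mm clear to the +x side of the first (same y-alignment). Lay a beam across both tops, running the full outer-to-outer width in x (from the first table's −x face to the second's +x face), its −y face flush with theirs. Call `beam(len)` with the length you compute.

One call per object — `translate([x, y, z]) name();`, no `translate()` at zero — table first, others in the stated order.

table();
translate([1995, 0, 0]) table();
translate([0, 0, 721]) beam(3170);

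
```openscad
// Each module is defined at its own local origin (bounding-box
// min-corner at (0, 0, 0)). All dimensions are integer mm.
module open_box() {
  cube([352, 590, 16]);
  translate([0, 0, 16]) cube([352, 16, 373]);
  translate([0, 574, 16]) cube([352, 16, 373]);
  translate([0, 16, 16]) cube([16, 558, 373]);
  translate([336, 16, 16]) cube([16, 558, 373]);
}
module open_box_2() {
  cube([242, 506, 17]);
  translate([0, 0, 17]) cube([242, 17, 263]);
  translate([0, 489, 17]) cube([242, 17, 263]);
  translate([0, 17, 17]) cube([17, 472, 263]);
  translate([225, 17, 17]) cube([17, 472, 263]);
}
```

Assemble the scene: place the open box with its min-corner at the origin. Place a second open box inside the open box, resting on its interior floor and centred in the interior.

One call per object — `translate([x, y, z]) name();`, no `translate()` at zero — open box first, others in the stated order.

open_box();
translate([55, 42, 16]) open_box_2();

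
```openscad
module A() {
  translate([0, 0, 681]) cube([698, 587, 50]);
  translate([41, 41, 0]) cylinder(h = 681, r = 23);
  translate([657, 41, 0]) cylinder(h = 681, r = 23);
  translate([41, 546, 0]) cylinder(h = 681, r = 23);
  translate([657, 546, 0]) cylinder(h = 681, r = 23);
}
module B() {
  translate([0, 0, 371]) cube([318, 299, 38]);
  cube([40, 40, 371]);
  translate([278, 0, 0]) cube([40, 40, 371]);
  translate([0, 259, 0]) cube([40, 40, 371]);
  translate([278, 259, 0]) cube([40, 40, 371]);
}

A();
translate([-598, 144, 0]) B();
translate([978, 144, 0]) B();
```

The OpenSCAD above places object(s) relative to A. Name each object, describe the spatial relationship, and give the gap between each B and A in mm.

Each stool's nearest face is 280 mm from the table's bounding box.

A is a table. B is a stool. Two stools sit around the table at the −x, +x sides. The gap between each stool and the table is 280 mm.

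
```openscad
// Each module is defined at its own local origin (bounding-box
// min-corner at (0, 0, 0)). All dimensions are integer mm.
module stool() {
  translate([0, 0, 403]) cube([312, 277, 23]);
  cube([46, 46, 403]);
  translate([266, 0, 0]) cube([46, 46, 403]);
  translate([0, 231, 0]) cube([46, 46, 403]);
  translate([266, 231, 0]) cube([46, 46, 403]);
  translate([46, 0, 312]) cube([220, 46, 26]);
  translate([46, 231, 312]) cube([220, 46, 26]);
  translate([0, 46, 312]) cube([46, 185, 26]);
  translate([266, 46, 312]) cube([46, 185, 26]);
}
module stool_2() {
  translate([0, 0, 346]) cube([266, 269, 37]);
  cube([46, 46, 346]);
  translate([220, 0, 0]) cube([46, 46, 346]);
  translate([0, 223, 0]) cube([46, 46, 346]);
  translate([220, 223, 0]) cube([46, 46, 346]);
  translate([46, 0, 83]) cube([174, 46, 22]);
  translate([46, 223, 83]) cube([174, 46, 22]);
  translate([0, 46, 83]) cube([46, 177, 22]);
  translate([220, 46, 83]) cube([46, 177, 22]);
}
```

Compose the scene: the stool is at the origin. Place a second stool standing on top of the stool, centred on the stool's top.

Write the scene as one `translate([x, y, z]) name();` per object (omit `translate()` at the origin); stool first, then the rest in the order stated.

stool();
translate([23, 4, 426]) stool_2();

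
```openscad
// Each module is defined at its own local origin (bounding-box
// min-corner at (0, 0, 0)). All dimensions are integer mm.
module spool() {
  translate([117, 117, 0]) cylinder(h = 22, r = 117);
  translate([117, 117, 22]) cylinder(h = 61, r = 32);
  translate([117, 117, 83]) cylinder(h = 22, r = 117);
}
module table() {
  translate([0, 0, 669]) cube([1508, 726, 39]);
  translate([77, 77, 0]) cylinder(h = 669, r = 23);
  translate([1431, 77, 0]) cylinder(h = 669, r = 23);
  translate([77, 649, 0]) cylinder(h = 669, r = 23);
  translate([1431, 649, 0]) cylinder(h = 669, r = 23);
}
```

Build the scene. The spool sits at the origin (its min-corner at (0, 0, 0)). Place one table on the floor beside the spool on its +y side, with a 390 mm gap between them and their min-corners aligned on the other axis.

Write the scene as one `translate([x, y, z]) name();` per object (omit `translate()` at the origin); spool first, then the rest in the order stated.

spool();
translate([0, 624, 0]) table();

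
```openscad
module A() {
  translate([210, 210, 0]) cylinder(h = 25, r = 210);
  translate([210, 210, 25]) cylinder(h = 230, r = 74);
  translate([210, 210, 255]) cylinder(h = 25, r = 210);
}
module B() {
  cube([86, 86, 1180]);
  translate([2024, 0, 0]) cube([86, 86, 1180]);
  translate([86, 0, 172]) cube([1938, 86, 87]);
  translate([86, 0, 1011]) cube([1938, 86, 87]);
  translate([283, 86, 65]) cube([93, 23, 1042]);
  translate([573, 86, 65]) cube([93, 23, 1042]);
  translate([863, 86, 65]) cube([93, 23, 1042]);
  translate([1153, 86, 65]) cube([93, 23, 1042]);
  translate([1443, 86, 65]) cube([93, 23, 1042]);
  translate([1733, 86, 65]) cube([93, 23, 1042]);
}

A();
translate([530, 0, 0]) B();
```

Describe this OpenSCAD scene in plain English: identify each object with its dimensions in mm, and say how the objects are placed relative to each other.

A is a spool: two coaxial disc flanges of radius 210 mm and thickness 25 mm, joined by a core cylinder of radius 74 mm and height 230 mm. The lower flange rests on z = 0 and the three cylinders share a vertical axis.

B is a fence section. Two 86×86 mm posts, 1180 mm tall, stand on the floor with a clear span of 1938 mm between their inner faces. Two horizontal rails of 86×87 mm section span the gap between the posts with their undersides at z = 172 mm and z = 1011 mm, flush with the posts' −y face. 6 pickets, each 93 mm wide, 23 mm thick and 1042 mm tall, are fixed to the +y face of the rails with their bottoms at z = 65 mm, evenly spaced across the span with equal gaps (rounded down to the nearest mm) at the −x end and between each pair — any rounding remainder accumulates at the +x end.

The fence section is on the floor beside the spool on its +x side.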